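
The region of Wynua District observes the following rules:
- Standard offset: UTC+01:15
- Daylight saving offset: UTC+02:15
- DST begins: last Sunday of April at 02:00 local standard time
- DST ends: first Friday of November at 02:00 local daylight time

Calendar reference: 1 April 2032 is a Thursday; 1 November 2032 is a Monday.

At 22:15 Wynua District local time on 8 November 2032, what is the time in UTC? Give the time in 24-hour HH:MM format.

21:00

1 April 2032 is a Thursday, so Sundays fall on 4, 11, 18, 25; the last is April 25.
1 November 2032 is a Monday, so the first Friday is November 5.
8 November 2032 does not fall between 25 April and 5 November, so daylight saving is not in effect and Wynua District is at UTC+01:15.
22:15 local − 1h15m = 21:00 UTC.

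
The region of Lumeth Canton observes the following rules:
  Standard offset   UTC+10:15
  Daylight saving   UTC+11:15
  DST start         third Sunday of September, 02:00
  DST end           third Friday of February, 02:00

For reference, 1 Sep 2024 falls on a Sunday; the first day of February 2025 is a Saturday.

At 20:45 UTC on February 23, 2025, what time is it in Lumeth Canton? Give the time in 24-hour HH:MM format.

07:00

1 September 2024 is a Sunday, so the first Sunday is September 1 and the third is September 15.
1 February 2025 is a Saturday, so the first Friday is February 7 and the third is February 21.
At the standard offset (UTC+10:15), 20:45 UTC + 10h15m = 07:00 Lumeth Canton standard time (rolling into the next day, 24 February 2025).
The standard-time date in Lumeth Canton, February 24, 2025, does not fall between 15 September 2024 and 21 February 2025, so daylight saving is not in effect and Lumeth Canton is at UTC+10:15.
20:45 UTC + 10h15m = 07:00 local (rolling into the next day, 24 February 2025).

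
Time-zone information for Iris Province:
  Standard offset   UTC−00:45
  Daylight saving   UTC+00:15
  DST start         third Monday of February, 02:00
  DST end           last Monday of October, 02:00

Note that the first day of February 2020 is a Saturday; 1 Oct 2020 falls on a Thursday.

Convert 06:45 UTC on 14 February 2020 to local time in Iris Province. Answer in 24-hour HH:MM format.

06:00

1 February 2020 is a Saturday, so the first Monday is February 3 and the third is February 17.
1 October 2020 is a Thursday, so Mondays fall on 5, 12, 19, 26; the last is October 26.
At the standard offset (UTC−00:45), 06:45 UTC − 0h45m = 06:00 Iris Province standard time.
The standard-time date in Iris Province, 14 February 2020, does not fall between 17 February and 26 October, so daylight saving is not in effect and Iris Province is at UTC−00:45.
06:45 UTC − 0h45m = 06:00 local.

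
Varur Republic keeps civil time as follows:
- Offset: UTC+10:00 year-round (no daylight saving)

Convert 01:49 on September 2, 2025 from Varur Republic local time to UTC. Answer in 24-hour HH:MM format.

15:49

Varur Republic stays on UTC+10:00 all year.
01:49 local − 10h = 15:49 UTC (rolling into the previous day, 1 September 2025).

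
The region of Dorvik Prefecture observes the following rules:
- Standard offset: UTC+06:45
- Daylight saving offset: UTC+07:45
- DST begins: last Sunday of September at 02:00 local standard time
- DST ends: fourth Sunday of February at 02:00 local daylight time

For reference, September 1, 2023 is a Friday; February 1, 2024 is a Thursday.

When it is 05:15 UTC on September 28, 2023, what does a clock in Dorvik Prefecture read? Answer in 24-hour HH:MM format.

1 September 2023 is a Friday, so Sundays fall on 3, 10, 17, 24; the last is September 24.
1 February 2024 is a Thursday, so the first Sunday is February 4 and the fourth is February 25.
At the standard offset (UTC+06:45), 05:15 UTC + 6h45m = 12:00 Dorvik Prefecture standard time.
The standard-time date in Dorvik Prefecture, September 28, 2023, lies within the daylight-saving period (24 September 2023 – 25 February 2024), so Dorvik Prefecture is on daylight time, UTC+07:45.
05:15 UTC + 7h45m = 13:00 local.

13:00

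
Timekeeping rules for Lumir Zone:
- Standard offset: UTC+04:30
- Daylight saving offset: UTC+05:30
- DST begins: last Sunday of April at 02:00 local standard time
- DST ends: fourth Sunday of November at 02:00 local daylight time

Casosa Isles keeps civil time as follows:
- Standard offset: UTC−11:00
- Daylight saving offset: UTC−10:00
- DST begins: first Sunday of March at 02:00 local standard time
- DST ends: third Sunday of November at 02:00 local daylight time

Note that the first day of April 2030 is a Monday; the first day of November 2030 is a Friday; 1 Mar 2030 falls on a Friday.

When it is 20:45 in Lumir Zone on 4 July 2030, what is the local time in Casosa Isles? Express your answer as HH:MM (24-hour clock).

1 April 2030 is a Monday, so Sundays fall on 7, 14, 21, 28; the last is April 28.
1 November 2030 is a Friday, so the first Sunday is November 3 and the fourth is November 24.
4 July 2030 lies within the daylight-saving period (28 April – 24 November), so Lumir Zone is on daylight time, UTC+05:30.
20:45 Lumir Zone − 5h30m = 15:15 UTC.
1 March 2030 is a Friday, so the first Sunday is March 3.
1 November 2030 is a Friday, so the first Sunday is November 3 and the third is November 17.
At the standard offset (UTC−11:00), 15:15 UTC − 11h = 04:15 Casosa Isles standard time.
The standard-time date in Casosa Isles, 4 July 2030, lies within the daylight-saving period (3 March – 17 November), so Casosa Isles is on daylight time, UTC−10:00.
15:15 UTC − 10h = 05:15 Casosa Isles.

05:15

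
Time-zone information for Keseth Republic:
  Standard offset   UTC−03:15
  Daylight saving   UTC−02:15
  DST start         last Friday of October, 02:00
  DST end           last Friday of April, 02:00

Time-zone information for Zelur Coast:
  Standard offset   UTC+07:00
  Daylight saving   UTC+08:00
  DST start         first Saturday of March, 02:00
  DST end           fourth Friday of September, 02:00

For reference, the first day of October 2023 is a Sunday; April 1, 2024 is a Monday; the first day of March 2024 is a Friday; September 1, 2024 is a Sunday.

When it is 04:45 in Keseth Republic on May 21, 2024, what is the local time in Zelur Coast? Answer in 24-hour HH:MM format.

1 October 2023 is a Sunday, so Fridays fall on 6, 13, 20, 27; the last is October 27.
1 April 2024 is a Monday, so Fridays fall on 5, 12, 19, 26; the last is April 26.
Daylight saving runs 27 October 2023 – 26 April 2024; May 21, 2024 is outside that window, so Keseth Republic is on standard time at UTC−03:15.
04:45 Keseth Republic + 3h15m = 08:00 UTC.
1 March 2024 is a Friday, so the first Saturday is March 2.
1 September 2024 is a Sunday, so the first Friday is September 6 and the fourth is September 27.
At the standard offset (UTC+07:00), 08:00 UTC + 7h = 15:00 Zelur Coast standard time.
Daylight saving runs 2 March – 27 September; the standard-time date in Zelur Coast, May 21, 2024, is inside that window, so Zelur Coast is at UTC+08:00.
08:00 UTC + 8h = 16:00 Zelur Coast.

16:00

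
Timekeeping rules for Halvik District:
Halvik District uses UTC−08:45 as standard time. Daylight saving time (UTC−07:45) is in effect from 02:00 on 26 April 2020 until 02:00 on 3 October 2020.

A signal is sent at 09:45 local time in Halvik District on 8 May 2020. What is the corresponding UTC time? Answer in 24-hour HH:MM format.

8 May 2020 lies within the daylight-saving period (26 April – 3 October), so Halvik District is on daylight time, UTC−07:45.
09:45 local + 7h45m = 17:30 UTC.

17:30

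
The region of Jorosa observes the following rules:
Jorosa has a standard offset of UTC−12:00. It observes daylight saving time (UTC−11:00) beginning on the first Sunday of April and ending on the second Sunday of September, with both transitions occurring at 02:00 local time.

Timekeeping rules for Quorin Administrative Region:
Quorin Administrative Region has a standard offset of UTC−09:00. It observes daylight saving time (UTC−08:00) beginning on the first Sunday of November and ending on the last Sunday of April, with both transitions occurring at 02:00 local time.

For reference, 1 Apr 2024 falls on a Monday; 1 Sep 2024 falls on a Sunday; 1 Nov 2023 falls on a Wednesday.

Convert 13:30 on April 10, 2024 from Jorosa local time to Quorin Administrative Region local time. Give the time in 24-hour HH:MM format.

16:30

1 April 2024 is a Monday, so the first Sunday is April 7.
1 September 2024 is a Sunday, so the first Sunday is September 1 and the second is September 8.
April 10, 2024 lies within the daylight-saving period (7 April – 8 September), so Jorosa is on daylight time, UTC−11:00.
13:30 Jorosa + 11h = 00:30 UTC (rolling into the next day, 11 April 2024).
1 November 2023 is a Wednesday, so the first Sunday is November 5.
1 April 2024 is a Monday, so Sundays fall on 7, 14, 21, 28; the last is April 28.
At the standard offset (UTC−09:00), 00:30 UTC − 9h = 15:30 Quorin Administrative Region standard time (rolling into the previous day, 10 April 2024).
The standard-time date in Quorin Administrative Region, April 10, 2024, falls between 5 November 2023 and 28 April 2024, so daylight saving is in effect and Quorin Administrative Region is at UTC−08:00.
00:30 UTC − 8h = 16:30 Quorin Administrative Region (rolling into the previous day, 10 April 2024).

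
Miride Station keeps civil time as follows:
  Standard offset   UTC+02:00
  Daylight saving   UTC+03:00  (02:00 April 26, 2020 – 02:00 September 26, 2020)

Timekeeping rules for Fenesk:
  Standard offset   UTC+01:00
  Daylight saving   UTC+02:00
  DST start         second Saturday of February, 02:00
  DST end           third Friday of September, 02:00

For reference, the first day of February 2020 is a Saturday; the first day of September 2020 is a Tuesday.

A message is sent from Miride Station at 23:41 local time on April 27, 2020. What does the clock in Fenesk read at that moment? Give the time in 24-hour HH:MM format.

Daylight saving runs 26 April – 26 September; April 27, 2020 is inside that window, so Miride Station is at UTC+03:00.
23:41 Miride Station − 3h = 20:41 UTC.
1 February 2020 is a Saturday, so the first Saturday is February 1 and the second is February 8.
1 September 2020 is a Tuesday, so the first Friday is September 4 and the third is September 18.
At the standard offset (UTC+01:00), 20:41 UTC + 1h = 21:41 Fenesk standard time.
Daylight saving runs 8 February – 18 September; the standard-time date in Fenesk, April 27, 2020, is inside that window, so Fenesk is at UTC+02:00.
20:41 UTC + 2h = 22:41 Fenesk.

22:41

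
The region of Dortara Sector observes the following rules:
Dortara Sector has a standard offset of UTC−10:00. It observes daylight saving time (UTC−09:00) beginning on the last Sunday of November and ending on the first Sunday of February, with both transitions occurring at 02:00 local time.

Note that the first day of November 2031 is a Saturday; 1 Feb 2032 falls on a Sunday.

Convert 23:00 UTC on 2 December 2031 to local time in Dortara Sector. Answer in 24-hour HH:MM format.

1 November 2031 is a Saturday, so Sundays fall on 2, 9, 16, 23, 30; the last is November 30.
1 February 2032 is a Sunday, so the first Sunday is February 1.
At the standard offset (UTC−10:00), 23:00 UTC − 10h = 13:00 Dortara Sector standard time.
The standard-time date in Dortara Sector, 2 December 2031, lies within the daylight-saving period (30 November 2031 – 1 February 2032), so Dortara Sector is on daylight time, UTC−09:00.
23:00 UTC − 9h = 14:00 local.

14:00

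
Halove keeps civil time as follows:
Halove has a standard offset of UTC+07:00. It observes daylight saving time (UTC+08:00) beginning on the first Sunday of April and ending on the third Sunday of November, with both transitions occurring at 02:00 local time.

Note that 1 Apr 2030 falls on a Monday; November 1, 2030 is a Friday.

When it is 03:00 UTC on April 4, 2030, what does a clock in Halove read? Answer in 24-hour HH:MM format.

1 April 2030 is a Monday, so the first Sunday is April 7.
1 November 2030 is a Friday, so the first Sunday is November 3 and the third is November 17.
At the standard offset (UTC+07:00), 03:00 UTC + 7h = 10:00 Halove standard time.
The standard-time date in Halove, April 4, 2030, is outside the daylight-saving period (7 April – 17 November), so Halove is on standard time, UTC+07:00.
03:00 UTC + 7h = 10:00 local.

10:00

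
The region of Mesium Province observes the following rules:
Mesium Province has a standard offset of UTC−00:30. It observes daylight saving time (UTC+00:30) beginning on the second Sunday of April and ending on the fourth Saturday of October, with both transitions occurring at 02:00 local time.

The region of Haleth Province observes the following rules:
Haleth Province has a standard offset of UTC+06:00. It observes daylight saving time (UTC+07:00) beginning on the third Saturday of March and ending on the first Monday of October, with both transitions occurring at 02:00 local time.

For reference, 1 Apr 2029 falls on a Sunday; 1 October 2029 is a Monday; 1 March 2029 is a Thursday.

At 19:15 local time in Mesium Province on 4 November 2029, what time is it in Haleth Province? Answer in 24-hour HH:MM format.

01:45

1 April 2029 is a Sunday, so the first Sunday is April 1 and the second is April 8.
1 October 2029 is a Monday, so the first Saturday is October 6 and the fourth is October 27.
4 November 2029 does not fall between 8 April and 27 October, so daylight saving is not in effect and Mesium Province is at UTC−00:30.
19:15 Mesium Province + 0h30m = 19:45 UTC.
1 March 2029 is a Thursday, so the first Saturday is March 3 and the third is March 17.
1 October 2029 is a Monday, so the first Monday is October 1.
At the standard offset (UTC+06:00), 19:45 UTC + 6h = 01:45 Haleth Province standard time (rolling into the next day, 5 November 2029).
Daylight saving runs 17 March – 1 October; the standard-time date in Haleth Province, 5 November 2029, is outside that window, so Haleth Province is on standard time at UTC+06:00.
19:45 UTC + 6h = 01:45 Haleth Province (rolling into the next day, 5 November 2029).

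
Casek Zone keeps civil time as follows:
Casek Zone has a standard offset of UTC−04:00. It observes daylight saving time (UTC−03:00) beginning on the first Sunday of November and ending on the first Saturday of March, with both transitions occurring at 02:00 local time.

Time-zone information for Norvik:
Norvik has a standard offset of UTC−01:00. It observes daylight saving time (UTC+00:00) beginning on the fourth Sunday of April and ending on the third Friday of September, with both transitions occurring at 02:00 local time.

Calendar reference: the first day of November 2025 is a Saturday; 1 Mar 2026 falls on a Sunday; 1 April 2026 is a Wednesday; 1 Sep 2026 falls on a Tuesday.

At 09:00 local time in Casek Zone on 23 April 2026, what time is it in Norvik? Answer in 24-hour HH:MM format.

12:00

1 November 2025 is a Saturday, so the first Sunday is November 2.
1 March 2026 is a Sunday, so the first Saturday is March 7.
23 April 2026 does not fall between 2 November 2025 and 7 March 2026, so daylight saving is not in effect and Casek Zone is at UTC−04:00.
09:00 Casek Zone + 4h = 13:00 UTC.
1 April 2026 is a Wednesday, so the first Sunday is April 5 and the fourth is April 26.
1 September 2026 is a Tuesday, so the first Friday is September 4 and the third is September 18.
At the standard offset (UTC−01:00), 13:00 UTC − 1h = 12:00 Norvik standard time.
Daylight saving runs 26 April – 18 September; the standard-time date in Norvik, 23 April 2026, is outside that window, so Norvik is on standard time at UTC−01:00.
13:00 UTC − 1h = 12:00 Norvik.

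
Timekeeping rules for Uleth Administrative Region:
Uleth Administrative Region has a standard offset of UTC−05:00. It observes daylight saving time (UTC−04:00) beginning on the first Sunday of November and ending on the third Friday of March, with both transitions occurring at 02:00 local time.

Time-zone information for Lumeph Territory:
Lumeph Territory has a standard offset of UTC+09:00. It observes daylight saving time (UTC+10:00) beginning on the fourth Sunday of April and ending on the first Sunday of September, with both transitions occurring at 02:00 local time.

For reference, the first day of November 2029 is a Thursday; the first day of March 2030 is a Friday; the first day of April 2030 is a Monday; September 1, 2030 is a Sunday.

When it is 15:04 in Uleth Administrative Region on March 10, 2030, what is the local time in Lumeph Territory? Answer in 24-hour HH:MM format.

04:04

1 November 2029 is a Thursday, so the first Sunday is November 4.
1 March 2030 is a Friday, so the first Friday is March 1 and the third is March 15.
March 10, 2030 falls between 4 November 2029 and 15 March 2030, so daylight saving is in effect and Uleth Administrative Region is at UTC−04:00.
15:04 Uleth Administrative Region + 4h = 19:04 UTC.
1 April 2030 is a Monday, so the first Sunday is April 7 and the fourth is April 28.
1 September 2030 is a Sunday, so the first Sunday is September 1.
At the standard offset (UTC+09:00), 19:04 UTC + 9h = 04:04 Lumeph Territory standard time (rolling into the next day, 11 March 2030).
Daylight saving runs 28 April – 1 September; the standard-time date in Lumeph Territory, March 11, 2030, is outside that window, so Lumeph Territory is on standard time at UTC+09:00.
19:04 UTC + 9h = 04:04 Lumeph Territory (rolling into the next day, 11 March 2030).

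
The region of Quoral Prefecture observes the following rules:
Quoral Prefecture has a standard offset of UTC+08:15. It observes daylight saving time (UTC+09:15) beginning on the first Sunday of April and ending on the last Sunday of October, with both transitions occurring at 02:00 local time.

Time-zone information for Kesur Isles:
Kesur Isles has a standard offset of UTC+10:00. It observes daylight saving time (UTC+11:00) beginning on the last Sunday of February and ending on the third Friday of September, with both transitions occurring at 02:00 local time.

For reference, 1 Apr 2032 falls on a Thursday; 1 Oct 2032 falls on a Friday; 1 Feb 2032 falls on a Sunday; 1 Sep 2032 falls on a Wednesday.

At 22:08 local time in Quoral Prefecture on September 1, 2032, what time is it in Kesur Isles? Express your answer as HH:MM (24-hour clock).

23:53

1 April 2032 is a Thursday, so the first Sunday is April 4.
1 October 2032 is a Friday, so Sundays fall on 3, 10, 17, 24, 31; the last is October 31.
September 1, 2032 lies within the daylight-saving period (4 April – 31 October), so Quoral Prefecture is on daylight time, UTC+09:15.
22:08 Quoral Prefecture − 9h15m = 12:53 UTC.
1 February 2032 is a Sunday, so Sundays fall on 1, 8, 15, 22, 29; the last is February 29.
1 September 2032 is a Wednesday, so the first Friday is September 3 and the third is September 17.
At the standard offset (UTC+10:00), 12:53 UTC + 10h = 22:53 Kesur Isles standard time.
The standard-time date in Kesur Isles, September 1, 2032, lies within the daylight-saving period (29 February – 17 September), so Kesur Isles is on daylight time, UTC+11:00.
12:53 UTC + 11h = 23:53 Kesur Isles.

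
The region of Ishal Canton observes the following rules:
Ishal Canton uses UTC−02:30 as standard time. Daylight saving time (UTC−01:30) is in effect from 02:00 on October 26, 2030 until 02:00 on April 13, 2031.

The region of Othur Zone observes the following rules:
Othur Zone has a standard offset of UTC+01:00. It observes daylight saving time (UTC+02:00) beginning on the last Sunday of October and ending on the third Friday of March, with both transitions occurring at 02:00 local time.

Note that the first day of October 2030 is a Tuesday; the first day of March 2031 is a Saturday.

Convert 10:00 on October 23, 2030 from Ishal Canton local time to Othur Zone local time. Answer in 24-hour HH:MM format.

13:30

October 23, 2030 is outside the daylight-saving period (26 October 2030 – 13 April 2031), so Ishal Canton is on standard time, UTC−02:30.
10:00 Ishal Canton + 2h30m = 12:30 UTC.
1 October 2030 is a Tuesday, so Sundays fall on 6, 13, 20, 27; the last is October 27.
1 March 2031 is a Saturday, so the first Friday is March 7 and the third is March 21.
At the standard offset (UTC+01:00), 12:30 UTC + 1h = 13:30 Othur Zone standard time.
Daylight saving runs 27 October 2030 – 21 March 2031; the standard-time date in Othur Zone, October 23, 2030, is outside that window, so Othur Zone is on standard time at UTC+01:00.
12:30 UTC + 1h = 13:30 Othur Zone.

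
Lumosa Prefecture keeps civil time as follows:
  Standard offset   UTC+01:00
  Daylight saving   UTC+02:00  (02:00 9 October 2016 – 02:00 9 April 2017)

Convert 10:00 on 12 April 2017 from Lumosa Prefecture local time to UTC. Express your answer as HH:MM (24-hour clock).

12 April 2017 does not fall between 9 October 2016 and 9 April 2017, so daylight saving is not in effect and Lumosa Prefecture is at UTC+01:00.
10:00 local − 1h = 09:00 UTC.

09:00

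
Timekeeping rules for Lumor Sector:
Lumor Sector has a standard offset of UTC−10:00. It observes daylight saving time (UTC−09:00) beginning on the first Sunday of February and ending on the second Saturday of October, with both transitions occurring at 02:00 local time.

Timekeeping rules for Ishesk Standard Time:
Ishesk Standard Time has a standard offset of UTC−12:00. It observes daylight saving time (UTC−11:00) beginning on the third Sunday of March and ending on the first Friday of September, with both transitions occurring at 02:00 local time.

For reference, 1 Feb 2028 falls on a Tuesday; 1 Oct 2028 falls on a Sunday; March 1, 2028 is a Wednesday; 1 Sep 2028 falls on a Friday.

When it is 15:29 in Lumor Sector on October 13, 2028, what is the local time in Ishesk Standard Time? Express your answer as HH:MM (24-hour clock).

1 February 2028 is a Tuesday, so the first Sunday is February 6.
1 October 2028 is a Sunday, so the first Saturday is October 7 and the second is October 14.
October 13, 2028 lies within the daylight-saving period (6 February – 14 October), so Lumor Sector is on daylight time, UTC−09:00.
15:29 Lumor Sector + 9h = 00:29 UTC (rolling into the next day, 14 October 2028).
1 March 2028 is a Wednesday, so the first Sunday is March 5 and the third is March 19.
1 September 2028 is a Friday, so the first Friday is September 1.
At the standard offset (UTC−12:00), 00:29 UTC − 12h = 12:29 Ishesk Standard Time standard time (rolling into the previous day, 13 October 2028).
The standard-time date in Ishesk Standard Time, October 13, 2028, is outside the daylight-saving period (19 March – 1 September), so Ishesk Standard Time is on standard time, UTC−12:00.
00:29 UTC − 12h = 12:29 Ishesk Standard Time (rolling into the previous day, 13 October 2028).

12:29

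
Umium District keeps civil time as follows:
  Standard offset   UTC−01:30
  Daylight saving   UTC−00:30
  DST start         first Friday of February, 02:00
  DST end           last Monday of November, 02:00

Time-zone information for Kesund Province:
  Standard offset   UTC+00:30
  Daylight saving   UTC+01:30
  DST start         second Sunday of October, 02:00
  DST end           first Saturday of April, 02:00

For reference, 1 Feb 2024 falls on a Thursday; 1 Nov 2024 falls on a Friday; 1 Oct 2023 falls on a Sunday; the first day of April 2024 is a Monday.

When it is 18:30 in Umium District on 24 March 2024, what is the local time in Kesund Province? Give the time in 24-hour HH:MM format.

20:30

1 February 2024 is a Thursday, so the first Friday is February 2.
1 November 2024 is a Friday, so Mondays fall on 4, 11, 18, 25; the last is November 25.
Daylight saving runs 2 February – 25 November; 24 March 2024 is inside that window, so Umium District is at UTC−00:30.
18:30 Umium District + 0h30m = 19:00 UTC.
1 October 2023 is a Sunday, so the first Sunday is October 1 and the second is October 8.
1 April 2024 is a Monday, so the first Saturday is April 6.
At the standard offset (UTC+00:30), 19:00 UTC + 0h30m = 19:30 Kesund Province standard time.
Daylight saving runs 8 October 2023 – 6 April 2024; the standard-time date in Kesund Province, 24 March 2024, is inside that window, so Kesund Province is at UTC+01:30.
19:00 UTC + 1h30m = 20:30 Kesund Province.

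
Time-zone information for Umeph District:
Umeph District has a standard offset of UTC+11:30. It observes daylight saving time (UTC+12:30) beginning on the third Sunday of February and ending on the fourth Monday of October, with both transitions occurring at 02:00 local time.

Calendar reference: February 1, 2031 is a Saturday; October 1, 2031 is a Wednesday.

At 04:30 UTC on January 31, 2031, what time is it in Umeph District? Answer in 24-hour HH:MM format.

16:00

1 February 2031 is a Saturday, so the first Sunday is February 2 and the third is February 16.
1 October 2031 is a Wednesday, so the first Monday is October 6 and the fourth is October 27.
At the standard offset (UTC+11:30), 04:30 UTC + 11h30m = 16:00 Umeph District standard time.
The standard-time date in Umeph District, January 31, 2031, is outside the daylight-saving period (16 February – 27 October), so Umeph District is on standard time, UTC+11:30.
04:30 UTC + 11h30m = 16:00 local.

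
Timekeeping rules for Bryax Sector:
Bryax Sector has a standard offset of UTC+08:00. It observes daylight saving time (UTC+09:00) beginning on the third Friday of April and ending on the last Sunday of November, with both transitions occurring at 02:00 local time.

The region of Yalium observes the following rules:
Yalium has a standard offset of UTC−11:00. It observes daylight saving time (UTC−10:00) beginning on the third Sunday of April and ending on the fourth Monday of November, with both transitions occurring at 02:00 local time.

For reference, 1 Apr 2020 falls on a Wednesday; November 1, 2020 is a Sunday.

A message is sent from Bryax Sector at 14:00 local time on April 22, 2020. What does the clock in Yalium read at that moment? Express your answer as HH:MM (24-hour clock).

1 April 2020 is a Wednesday, so the first Friday is April 3 and the third is April 17.
1 November 2020 is a Sunday, so Sundays fall on 1, 8, 15, 22, 29; the last is November 29.
April 22, 2020 lies within the daylight-saving period (17 April – 29 November), so Bryax Sector is on daylight time, UTC+09:00.
14:00 Bryax Sector − 9h = 05:00 UTC.
1 April 2020 is a Wednesday, so the first Sunday is April 5 and the third is April 19.
1 November 2020 is a Sunday, so the first Monday is November 2 and the fourth is November 23.
At the standard offset (UTC−11:00), 05:00 UTC − 11h = 18:00 Yalium standard time (rolling into the previous day, 21 April 2020).
Daylight saving runs 19 April – 23 November; the standard-time date in Yalium, April 21, 2020, is inside that window, so Yalium is at UTC−10:00.
05:00 UTC − 10h = 19:00 Yalium (rolling into the previous day, 21 April 2020).

19:00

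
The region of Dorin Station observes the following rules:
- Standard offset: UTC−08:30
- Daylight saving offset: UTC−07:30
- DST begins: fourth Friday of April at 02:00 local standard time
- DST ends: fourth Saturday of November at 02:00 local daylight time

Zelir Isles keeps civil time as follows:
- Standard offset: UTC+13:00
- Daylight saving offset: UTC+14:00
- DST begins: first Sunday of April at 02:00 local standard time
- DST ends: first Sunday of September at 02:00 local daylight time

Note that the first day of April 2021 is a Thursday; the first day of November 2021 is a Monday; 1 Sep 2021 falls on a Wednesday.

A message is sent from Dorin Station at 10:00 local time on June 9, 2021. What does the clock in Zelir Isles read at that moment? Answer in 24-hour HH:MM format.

07:30

1 April 2021 is a Thursday, so the first Friday is April 2 and the fourth is April 23.
1 November 2021 is a Monday, so the first Saturday is November 6 and the fourth is November 27.
June 9, 2021 lies within the daylight-saving period (23 April – 27 November), so Dorin Station is on daylight time, UTC−07:30.
10:00 Dorin Station + 7h30m = 17:30 UTC.
1 April 2021 is a Thursday, so the first Sunday is April 4.
1 September 2021 is a Wednesday, so the first Sunday is September 5.
At the standard offset (UTC+13:00), 17:30 UTC + 13h = 06:30 Zelir Isles standard time (rolling into the next day, 10 June 2021).
Daylight saving runs 4 April – 5 September; the standard-time date in Zelir Isles, June 10, 2021, is inside that window, so Zelir Isles is at UTC+14:00.
17:30 UTC + 14h = 07:30 Zelir Isles (rolling into the next day, 10 June 2021).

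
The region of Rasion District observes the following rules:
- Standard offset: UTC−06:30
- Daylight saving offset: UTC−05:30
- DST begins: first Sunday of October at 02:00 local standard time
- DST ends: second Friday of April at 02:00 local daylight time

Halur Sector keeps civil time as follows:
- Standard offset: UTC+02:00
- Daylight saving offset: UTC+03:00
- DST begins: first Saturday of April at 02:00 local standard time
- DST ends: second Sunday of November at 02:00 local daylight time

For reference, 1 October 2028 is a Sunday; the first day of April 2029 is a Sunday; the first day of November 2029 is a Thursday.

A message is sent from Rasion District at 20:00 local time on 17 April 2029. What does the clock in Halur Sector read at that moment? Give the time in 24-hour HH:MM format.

1 October 2028 is a Sunday, so the first Sunday is October 1.
1 April 2029 is a Sunday, so the first Friday is April 6 and the second is April 13.
17 April 2029 is outside the daylight-saving period (1 October 2028 – 13 April 2029), so Rasion District is on standard time, UTC−06:30.
20:00 Rasion District + 6h30m = 02:30 UTC (rolling into the next day, 18 April 2029).
1 April 2029 is a Sunday, so the first Saturday is April 7.
1 November 2029 is a Thursday, so the first Sunday is November 4 and the second is November 11.
At the standard offset (UTC+02:00), 02:30 UTC + 2h = 04:30 Halur Sector standard time.
The standard-time date in Halur Sector, 18 April 2029, falls between 7 April and 11 November, so daylight saving is in effect and Halur Sector is at UTC+03:00.
02:30 UTC + 3h = 05:30 Halur Sector.

05:30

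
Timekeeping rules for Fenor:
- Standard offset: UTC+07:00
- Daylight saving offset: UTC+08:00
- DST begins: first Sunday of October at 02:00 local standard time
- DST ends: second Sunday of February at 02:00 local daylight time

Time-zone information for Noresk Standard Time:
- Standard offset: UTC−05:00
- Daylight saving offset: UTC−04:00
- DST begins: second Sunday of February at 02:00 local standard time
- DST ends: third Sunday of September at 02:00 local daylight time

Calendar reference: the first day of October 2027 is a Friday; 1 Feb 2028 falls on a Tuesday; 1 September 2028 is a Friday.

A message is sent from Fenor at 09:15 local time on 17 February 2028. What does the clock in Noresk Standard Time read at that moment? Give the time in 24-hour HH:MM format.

1 October 2027 is a Friday, so the first Sunday is October 3.
1 February 2028 is a Tuesday, so the first Sunday is February 6 and the second is February 13.
17 February 2028 does not fall between 3 October 2027 and 13 February 2028, so daylight saving is not in effect and Fenor is at UTC+07:00.
09:15 Fenor − 7h = 02:15 UTC.
1 February 2028 is a Tuesday, so the first Sunday is February 6 and the second is February 13.
1 September 2028 is a Friday, so the first Sunday is September 3 and the third is September 17.
At the standard offset (UTC−05:00), 02:15 UTC − 5h = 21:15 Noresk Standard Time standard time (rolling into the previous day, 16 February 2028).
Daylight saving runs 13 February – 17 September; the standard-time date in Noresk Standard Time, 16 February 2028, is inside that window, so Noresk Standard Time is at UTC−04:00.
02:15 UTC − 4h = 22:15 Noresk Standard Time (rolling into the previous day, 16 February 2028).

22:15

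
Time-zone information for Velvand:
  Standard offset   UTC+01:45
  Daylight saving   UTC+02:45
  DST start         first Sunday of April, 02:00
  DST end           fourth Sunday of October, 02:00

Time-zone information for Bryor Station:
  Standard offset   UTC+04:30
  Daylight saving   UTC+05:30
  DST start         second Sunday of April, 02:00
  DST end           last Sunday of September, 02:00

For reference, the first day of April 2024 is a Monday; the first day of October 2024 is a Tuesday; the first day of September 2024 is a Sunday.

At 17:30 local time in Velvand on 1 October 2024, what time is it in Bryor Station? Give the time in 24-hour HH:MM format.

19:15

1 April 2024 is a Monday, so the first Sunday is April 7.
1 October 2024 is a Tuesday, so the first Sunday is October 6 and the fourth is October 27.
1 October 2024 falls between 7 April and 27 October, so daylight saving is in effect and Velvand is at UTC+02:45.
17:30 Velvand − 2h45m = 14:45 UTC.
1 April 2024 is a Monday, so the first Sunday is April 7 and the second is April 14.
1 September 2024 is a Sunday, so Sundays fall on 1, 8, 15, 22, 29; the last is September 29.
At the standard offset (UTC+04:30), 14:45 UTC + 4h30m = 19:15 Bryor Station standard time.
The standard-time date in Bryor Station, 1 October 2024, is outside the daylight-saving period (14 April – 29 September), so Bryor Station is on standard time, UTC+04:30.
14:45 UTC + 4h30m = 19:15 Bryor Station.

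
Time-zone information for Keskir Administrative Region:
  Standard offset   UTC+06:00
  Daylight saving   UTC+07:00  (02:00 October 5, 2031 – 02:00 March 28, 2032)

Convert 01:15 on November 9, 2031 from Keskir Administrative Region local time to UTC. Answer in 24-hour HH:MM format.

November 9, 2031 lies within the daylight-saving period (5 October 2031 – 28 March 2032), so Keskir Administrative Region is on daylight time, UTC+07:00.
01:15 local − 7h = 18:15 UTC (rolling into the previous day, 8 November 2031).

18:15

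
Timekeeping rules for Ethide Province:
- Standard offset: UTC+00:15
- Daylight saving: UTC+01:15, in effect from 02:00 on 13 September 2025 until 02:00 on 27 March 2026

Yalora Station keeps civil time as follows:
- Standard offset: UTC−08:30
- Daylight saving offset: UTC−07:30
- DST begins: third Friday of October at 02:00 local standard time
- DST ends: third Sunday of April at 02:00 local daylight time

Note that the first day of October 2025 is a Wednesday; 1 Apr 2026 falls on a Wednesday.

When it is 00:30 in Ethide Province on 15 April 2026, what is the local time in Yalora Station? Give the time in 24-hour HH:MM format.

16:45

Daylight saving runs 13 September 2025 – 27 March 2026; 15 April 2026 is outside that window, so Ethide Province is on standard time at UTC+00:15.
00:30 Ethide Province − 0h15m = 00:15 UTC.
1 October 2025 is a Wednesday, so the first Friday is October 3 and the third is October 17.
1 April 2026 is a Wednesday, so the first Sunday is April 5 and the third is April 19.
At the standard offset (UTC−08:30), 00:15 UTC − 8h30m = 15:45 Yalora Station standard time (rolling into the previous day, 14 April 2026).
Daylight saving runs 17 October 2025 – 19 April 2026; the standard-time date in Yalora Station, 14 April 2026, is inside that window, so Yalora Station is at UTC−07:30.
00:15 UTC − 7h30m = 16:45 Yalora Station (rolling into the previous day, 14 April 2026).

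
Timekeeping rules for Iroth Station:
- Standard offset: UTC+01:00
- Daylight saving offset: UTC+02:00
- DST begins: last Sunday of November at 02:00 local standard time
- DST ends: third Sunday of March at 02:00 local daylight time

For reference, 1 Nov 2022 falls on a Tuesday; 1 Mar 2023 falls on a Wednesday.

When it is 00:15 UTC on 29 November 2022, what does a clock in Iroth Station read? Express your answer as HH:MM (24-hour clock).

02:15

1 November 2022 is a Tuesday, so Sundays fall on 6, 13, 20, 27; the last is November 27.
1 March 2023 is a Wednesday, so the first Sunday is March 5 and the third is March 19.
At the standard offset (UTC+01:00), 00:15 UTC + 1h = 01:15 Iroth Station standard time.
The standard-time date in Iroth Station, 29 November 2022, falls between 27 November 2022 and 19 March 2023, so daylight saving is in effect and Iroth Station is at UTC+02:00.
00:15 UTC + 2h = 02:15 local.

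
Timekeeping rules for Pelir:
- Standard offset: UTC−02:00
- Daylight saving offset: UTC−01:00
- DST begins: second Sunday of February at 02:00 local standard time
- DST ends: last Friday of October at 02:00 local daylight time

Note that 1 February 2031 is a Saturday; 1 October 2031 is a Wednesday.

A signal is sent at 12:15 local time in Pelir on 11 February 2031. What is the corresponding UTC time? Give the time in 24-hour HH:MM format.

13:15

1 February 2031 is a Saturday, so the first Sunday is February 2 and the second is February 9.
1 October 2031 is a Wednesday, so Fridays fall on 3, 10, 17, 24, 31; the last is October 31.
Daylight saving runs 9 February – 31 October; 11 February 2031 is inside that window, so Pelir is at UTC−01:00.
12:15 local + 1h = 13:15 UTC.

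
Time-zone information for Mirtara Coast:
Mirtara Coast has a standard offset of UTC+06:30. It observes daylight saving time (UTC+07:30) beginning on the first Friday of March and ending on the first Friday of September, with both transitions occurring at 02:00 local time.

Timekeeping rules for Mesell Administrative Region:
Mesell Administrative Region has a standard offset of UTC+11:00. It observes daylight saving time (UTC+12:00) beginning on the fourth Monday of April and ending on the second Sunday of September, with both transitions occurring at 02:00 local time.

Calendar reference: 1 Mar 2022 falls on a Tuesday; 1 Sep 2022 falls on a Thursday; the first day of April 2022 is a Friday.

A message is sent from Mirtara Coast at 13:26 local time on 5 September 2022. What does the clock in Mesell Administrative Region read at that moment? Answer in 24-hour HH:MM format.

18:56

1 March 2022 is a Tuesday, so the first Friday is March 4.
1 September 2022 is a Thursday, so the first Friday is September 2.
5 September 2022 does not fall between 4 March and 2 September, so daylight saving is not in effect and Mirtara Coast is at UTC+06:30.
13:26 Mirtara Coast − 6h30m = 06:56 UTC.
1 April 2022 is a Friday, so the first Monday is April 4 and the fourth is April 25.
1 September 2022 is a Thursday, so the first Sunday is September 4 and the second is September 11.
At the standard offset (UTC+11:00), 06:56 UTC + 11h = 17:56 Mesell Administrative Region standard time.
The standard-time date in Mesell Administrative Region, 5 September 2022, falls between 25 April and 11 September, so daylight saving is in effect and Mesell Administrative Region is at UTC+12:00.
06:56 UTC + 12h = 18:56 Mesell Administrative Region.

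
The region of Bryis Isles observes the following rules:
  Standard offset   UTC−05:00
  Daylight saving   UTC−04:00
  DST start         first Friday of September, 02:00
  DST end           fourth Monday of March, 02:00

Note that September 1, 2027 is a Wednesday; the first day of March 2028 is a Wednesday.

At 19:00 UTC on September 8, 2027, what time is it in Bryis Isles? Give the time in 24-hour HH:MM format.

15:00

1 September 2027 is a Wednesday, so the first Friday is September 3.
1 March 2028 is a Wednesday, so the first Monday is March 6 and the fourth is March 27.
At the standard offset (UTC−05:00), 19:00 UTC − 5h = 14:00 Bryis Isles standard time.
Daylight saving runs 3 September 2027 – 27 March 2028; the standard-time date in Bryis Isles, September 8, 2027, is inside that window, so Bryis Isles is at UTC−04:00.
19:00 UTC − 4h = 15:00 local.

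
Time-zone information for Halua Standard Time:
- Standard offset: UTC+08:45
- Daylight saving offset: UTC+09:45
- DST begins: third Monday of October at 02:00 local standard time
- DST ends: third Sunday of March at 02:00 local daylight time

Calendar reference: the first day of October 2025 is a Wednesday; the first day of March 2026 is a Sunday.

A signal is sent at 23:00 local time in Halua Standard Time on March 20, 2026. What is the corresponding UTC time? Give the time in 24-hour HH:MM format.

1 October 2025 is a Wednesday, so the first Monday is October 6 and the third is October 20.
1 March 2026 is a Sunday, so the first Sunday is March 1 and the third is March 15.
Daylight saving runs 20 October 2025 – 15 March 2026; March 20, 2026 is outside that window, so Halua Standard Time is on standard time at UTC+08:45.
23:00 local − 8h45m = 14:15 UTC.

14:15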